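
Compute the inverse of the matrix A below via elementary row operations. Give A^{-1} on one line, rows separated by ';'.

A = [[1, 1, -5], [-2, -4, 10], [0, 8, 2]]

Gauss-Jordan on [A | I]:
R2 <- R2 - (-2)*R1:  [  0  -2   0  |   2   1   0 ]
R2 <- (1/-2)*R2:  [    0     1     0  |    -1  -1/2     0 ]
R1 <- R1 - (1)*R2:  [   1    0   -5  |    2  1/2    0 ]
R3 <- R3 - (8)*R2:  [ 0  0  2  |  8  4  1 ]
R3 <- (1/2)*R3:  [   0    0    1  |    4    2  1/2 ]
R1 <- R1 - (-5)*R3:  [    1     0     0  |    22  21/2   5/2 ]
Right block of [I | A^{-1}] is the inverse:
[ 22  21/2  5/2 ]
[ -1  -1/2    0 ]
[  4     2  1/2 ]

inverse = [22 21/2 5/2; -1 -1/2 0; 4 2 1/2]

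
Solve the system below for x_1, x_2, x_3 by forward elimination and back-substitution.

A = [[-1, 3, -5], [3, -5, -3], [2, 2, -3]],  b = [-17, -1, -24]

(-5, -4, 2)

Forward elimination on [A|b]:
R2 <- R2 - (-3)*R1:  [   0    4  -18  -52 ]
R3 <- R3 - (-2)*R1:  [   0    8  -13  -58 ]
R3 <- R3 - (2)*R2:  [  0   0  23  46 ]
Row echelon form:
[ -1  3   -5  |  -17 ]
[  0  4  -18  |  -52 ]
[  0  0   23  |   46 ]
Back-substitution:
x_3 = (46) / 23 = 2
x_2 = (-52 - (-18)*(2)) / 4 = -4
x_1 = (-17 - (3)*(-4) - (-5)*(2)) / -1 = -5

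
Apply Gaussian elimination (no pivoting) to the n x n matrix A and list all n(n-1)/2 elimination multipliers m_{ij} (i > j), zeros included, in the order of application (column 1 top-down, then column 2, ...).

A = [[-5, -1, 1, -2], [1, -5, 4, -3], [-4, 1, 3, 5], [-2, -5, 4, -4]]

multipliers: -1/5, 4/5, 2/5, -9/26, 23/26, -3/95

Forward elimination:
R2 <- R2 - (-1/5)*R1:  [     0  -26/5   21/5  -17/5 ]
R3 <- R3 - (4/5)*R1:  [    0   9/5  11/5  33/5 ]
R4 <- R4 - (2/5)*R1:  [     0  -23/5   18/5  -16/5 ]
R3 <- R3 - (-9/26)*R2:  [      0       0   95/26  141/26 ]
R4 <- R4 - (23/26)*R2:  [     0      0  -3/26  -5/26 ]
R4 <- R4 - (-3/95)*R3:  [     0      0      0  -2/95 ]
Multipliers (in order of application): m_{21} = -1/5, m_{31} = 4/5, m_{41} = 2/5, m_{32} = -9/26, m_{42} = 23/26, m_{43} = -3/95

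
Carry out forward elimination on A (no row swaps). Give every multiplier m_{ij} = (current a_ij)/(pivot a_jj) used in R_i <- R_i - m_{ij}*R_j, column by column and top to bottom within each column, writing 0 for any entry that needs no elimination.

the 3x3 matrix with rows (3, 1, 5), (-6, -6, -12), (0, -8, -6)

multipliers: -2, 0, 2

Forward elimination:
R2 <- R2 - (-2)*R1:  [  0  -4  -2 ]
R3: entry in column 1 is already 0 -> m_{31} = 0 (no row operation needed)
R3 <- R3 - (2)*R2:  [  0   0  -2 ]
Multipliers (in order of application): m_{21} = -2, m_{31} = 0, m_{32} = 2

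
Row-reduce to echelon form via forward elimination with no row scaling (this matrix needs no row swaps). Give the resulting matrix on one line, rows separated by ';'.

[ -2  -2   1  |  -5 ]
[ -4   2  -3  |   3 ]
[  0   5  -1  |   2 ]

REF = [-2 -2 1 -5; 0 6 -5 13; 0 0 19/6 -53/6]

Forward elimination:
R2 <- R2 - (2)*R1:  [  0   6  -5  13 ]
R3 <- R3 - (5/6)*R2:  [     0      0   19/6  -53/6 ]
Row echelon form:
[ -2  -2     1  |     -5 ]
[  0   6    -5  |     13 ]
[  0   0  19/6  |  -53/6 ]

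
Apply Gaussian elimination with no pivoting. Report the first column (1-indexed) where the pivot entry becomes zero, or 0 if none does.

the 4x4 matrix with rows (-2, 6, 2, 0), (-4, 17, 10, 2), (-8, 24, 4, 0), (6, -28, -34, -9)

first zero-pivot column = 0

Naive forward elimination:
R2 <- R2 - (2)*R1:  [ 0  5  6  2 ]
R3 <- R3 - (4)*R1:  [  0   0  -4   0 ]
R4 <- R4 - (-3)*R1:  [   0  -10  -28   -9 ]
R4 <- R4 - (-2)*R2:  [   0    0  -16   -5 ]
R4 <- R4 - (4)*R3:  [  0   0   0  -5 ]
All pivots nonzero; naive elimination completes without hitting a zero pivot.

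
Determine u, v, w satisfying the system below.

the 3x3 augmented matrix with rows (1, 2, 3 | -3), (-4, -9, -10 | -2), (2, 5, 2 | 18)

(4, 4, -5)

Forward elimination on [A|b]:
R2 <- R2 - (-4)*R1:  [   0   -1    2  -14 ]
R3 <- R3 - (2)*R1:  [  0   1  -4  24 ]
R3 <- R3 - (-1)*R2:  [  0   0  -2  10 ]
Row echelon form:
[ 1   2   3  |   -3 ]
[ 0  -1   2  |  -14 ]
[ 0   0  -2  |   10 ]
Back-substitution:
w = (10) / -2 = -5
v = (-14 - (2)*(-5)) / -1 = 4
u = (-3 - (2)*(4) - (3)*(-5)) / 1 = 4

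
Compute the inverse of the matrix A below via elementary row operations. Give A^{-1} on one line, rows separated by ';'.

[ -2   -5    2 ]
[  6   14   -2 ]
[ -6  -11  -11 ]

Gauss-Jordan on [A | I]:
R1 <- (1/-2)*R1:  [    1   5/2    -1  |  -1/2     0     0 ]
R2 <- R2 - (6)*R1:  [  0  -1   4  |   3   1   0 ]
R3 <- R3 - (-6)*R1:  [   0    4  -17  |   -3    0    1 ]
R2 <- (1/-1)*R2:  [  0   1  -4  |  -3  -1   0 ]
R1 <- R1 - (5/2)*R2:  [   1    0    9  |    7  5/2    0 ]
R3 <- R3 - (4)*R2:  [  0   0  -1  |   9   4   1 ]
R3 <- (1/-1)*R3:  [  0   0   1  |  -9  -4  -1 ]
R1 <- R1 - (9)*R3:  [    1     0     0  |    88  77/2     9 ]
R2 <- R2 - (-4)*R3:  [   0    1    0  |  -39  -17   -4 ]
Right block of [I | A^{-1}] is the inverse:
[  88  77/2   9 ]
[ -39   -17  -4 ]
[  -9    -4  -1 ]

inverse = [88 77/2 9; -39 -17 -4; -9 -4 -1]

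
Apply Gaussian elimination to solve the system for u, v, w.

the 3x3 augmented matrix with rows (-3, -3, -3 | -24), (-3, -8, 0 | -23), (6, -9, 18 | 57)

Forward elimination on [A|b]:
R2 <- R2 - (1)*R1:  [  0  -5   3   1 ]
R3 <- R3 - (-2)*R1:  [   0  -15   12    9 ]
R3 <- R3 - (3)*R2:  [ 0  0  3  6 ]
Row echelon form:
[ -3  -3  -3  |  -24 ]
[  0  -5   3  |    1 ]
[  0   0   3  |    6 ]
Back-substitution:
w = (6) / 3 = 2
v = (1 - (3)*(2)) / -5 = 1
u = (-24 - (-3)*(1) - (-3)*(2)) / -3 = 5

(5, 1, 2)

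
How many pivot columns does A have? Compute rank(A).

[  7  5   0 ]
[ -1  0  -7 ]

rank(A) = 2

Row reduction:
R2 <- R2 - (-1/7)*R1:  [   0  5/7   -7 ]
Row echelon form:
[ 7    5   0 ]
[ 0  5/7  -7 ]
Nonzero rows / pivot columns: 2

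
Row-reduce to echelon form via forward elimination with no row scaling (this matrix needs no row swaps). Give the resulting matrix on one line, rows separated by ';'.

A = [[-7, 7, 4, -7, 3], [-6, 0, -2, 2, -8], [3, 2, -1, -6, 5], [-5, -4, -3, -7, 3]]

Forward elimination:
R2 <- R2 - (6/7)*R1:  [     0     -6  -38/7      8  -74/7 ]
R3 <- R3 - (-3/7)*R1:  [    0     5   5/7    -9  44/7 ]
R4 <- R4 - (5/7)*R1:  [     0     -9  -41/7     -2    6/7 ]
R3 <- R3 - (-5/6)*R2:  [      0       0  -80/21    -7/3  -53/21 ]
R4 <- R4 - (3/2)*R2:  [     0      0   16/7    -14  117/7 ]
R4 <- R4 - (-3/5)*R3:  [     0      0      0  -77/5   76/5 ]
Row echelon form:
[ -7   7       4     -7       3 ]
[  0  -6   -38/7      8   -74/7 ]
[  0   0  -80/21   -7/3  -53/21 ]
[  0   0       0  -77/5    76/5 ]

REF = [-7 7 4 -7 3; 0 -6 -38/7 8 -74/7; 0 0 -80/21 -7/3 -53/21; 0 0 0 -77/5 76/5]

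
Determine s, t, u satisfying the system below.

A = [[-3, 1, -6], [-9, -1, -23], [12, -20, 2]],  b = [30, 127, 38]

Forward elimination on [A|b]:
R2 <- R2 - (3)*R1:  [  0  -4  -5  37 ]
R3 <- R3 - (-4)*R1:  [   0  -16  -22  158 ]
R3 <- R3 - (4)*R2:  [  0   0  -2  10 ]
Row echelon form:
[ -3   1  -6  |  30 ]
[  0  -4  -5  |  37 ]
[  0   0  -2  |  10 ]
Back-substitution:
u = (10) / -2 = -5
t = (37 - (-5)*(-5)) / -4 = -3
s = (30 - (1)*(-3) - (-6)*(-5)) / -3 = -1

(-1, -3, -5)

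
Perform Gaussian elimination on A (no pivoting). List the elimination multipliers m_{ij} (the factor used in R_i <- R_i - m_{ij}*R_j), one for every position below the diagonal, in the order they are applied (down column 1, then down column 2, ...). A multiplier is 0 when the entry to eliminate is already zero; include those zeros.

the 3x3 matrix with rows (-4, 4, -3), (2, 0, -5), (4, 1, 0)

multipliers: -1/2, -1, 5/2

Forward elimination:
R2 <- R2 - (-1/2)*R1:  [     0      2  -13/2 ]
R3 <- R3 - (-1)*R1:  [  0   5  -3 ]
R3 <- R3 - (5/2)*R2:  [    0     0  53/4 ]
Multipliers (in order of application): m_{21} = -1/2, m_{31} = -1, m_{32} = 5/2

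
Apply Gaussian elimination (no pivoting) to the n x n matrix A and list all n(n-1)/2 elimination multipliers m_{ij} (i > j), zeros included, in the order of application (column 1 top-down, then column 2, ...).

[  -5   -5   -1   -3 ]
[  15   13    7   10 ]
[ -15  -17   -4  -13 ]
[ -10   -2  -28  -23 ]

multipliers: -3, 3, 2, 1, -4, 2

Forward elimination:
R2 <- R2 - (-3)*R1:  [  0  -2   4   1 ]
R3 <- R3 - (3)*R1:  [  0  -2  -1  -4 ]
R4 <- R4 - (2)*R1:  [   0    8  -26  -17 ]
R3 <- R3 - (1)*R2:  [  0   0  -5  -5 ]
R4 <- R4 - (-4)*R2:  [   0    0  -10  -13 ]
R4 <- R4 - (2)*R3:  [  0   0   0  -3 ]
Multipliers (in order of application): m_{21} = -3, m_{31} = 3, m_{41} = 2, m_{32} = 1, m_{42} = -4, m_{43} = 2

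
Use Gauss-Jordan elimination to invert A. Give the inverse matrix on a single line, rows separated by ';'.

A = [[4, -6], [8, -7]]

Gauss-Jordan on [A | I]:
R1 <- (1/4)*R1:  [    1  -3/2  |   1/4     0 ]
R2 <- R2 - (8)*R1:  [  0   5  |  -2   1 ]
R2 <- (1/5)*R2:  [    0     1  |  -2/5   1/5 ]
R1 <- R1 - (-3/2)*R2:  [     1      0  |  -7/20   3/10 ]
Right block of [I | A^{-1}] is the inverse:
[ -7/20  3/10 ]
[  -2/5   1/5 ]

inverse = [-7/20 3/10; -2/5 1/5]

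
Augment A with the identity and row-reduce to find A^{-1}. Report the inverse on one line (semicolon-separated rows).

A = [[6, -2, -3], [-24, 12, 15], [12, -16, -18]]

Gauss-Jordan on [A | I]:
R1 <- (1/6)*R1:  [    1  -1/3  -1/2  |   1/6     0     0 ]
R2 <- R2 - (-24)*R1:  [ 0  4  3  |  4  1  0 ]
R3 <- R3 - (12)*R1:  [   0  -12  -12  |   -2    0    1 ]
R2 <- (1/4)*R2:  [   0    1  3/4  |    1  1/4    0 ]
R1 <- R1 - (-1/3)*R2:  [    1     0  -1/4  |   1/2  1/12     0 ]
R3 <- R3 - (-12)*R2:  [  0   0  -3  |  10   3   1 ]
R3 <- (1/-3)*R3:  [     0      0      1  |  -10/3     -1   -1/3 ]
R1 <- R1 - (-1/4)*R3:  [     1      0      0  |   -1/3   -1/6  -1/12 ]
R2 <- R2 - (3/4)*R3:  [   0    1    0  |  7/2    1  1/4 ]
Right block of [I | A^{-1}] is the inverse:
[  -1/3  -1/6  -1/12 ]
[   7/2     1    1/4 ]
[ -10/3    -1   -1/3 ]

inverse = [-1/3 -1/6 -1/12; 7/2 1 1/4; -10/3 -1 -1/3]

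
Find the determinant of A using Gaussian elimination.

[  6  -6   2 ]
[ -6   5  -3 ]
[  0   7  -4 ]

Forward elimination:
R2 <- R2 - (-1)*R1:  [  0  -1  -1 ]
R3 <- R3 - (-7)*R2:  [   0    0  -11 ]
Upper-triangular form:
[ 6  -6    2 ]
[ 0  -1   -1 ]
[ 0   0  -11 ]
det(A) = (-1)^0 * (6) * (-1) * (-11) = 66  (0 row swaps -> sign +1)

det(A) = 66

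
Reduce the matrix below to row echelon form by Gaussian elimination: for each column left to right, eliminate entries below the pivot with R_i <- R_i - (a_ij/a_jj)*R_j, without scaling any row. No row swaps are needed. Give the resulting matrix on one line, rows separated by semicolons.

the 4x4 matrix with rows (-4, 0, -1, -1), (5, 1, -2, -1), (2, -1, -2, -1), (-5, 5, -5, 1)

REF = [-4 0 -1 -1; 0 1 -13/4 -9/4; 0 0 -23/4 -15/4; 0 0 0 123/23]

Forward elimination:
R2 <- R2 - (-5/4)*R1:  [     0      1  -13/4   -9/4 ]
R3 <- R3 - (-1/2)*R1:  [    0    -1  -5/2  -3/2 ]
R4 <- R4 - (5/4)*R1:  [     0      5  -15/4    9/4 ]
R3 <- R3 - (-1)*R2:  [     0      0  -23/4  -15/4 ]
R4 <- R4 - (5)*R2:  [    0     0  25/2  27/2 ]
R4 <- R4 - (-50/23)*R3:  [      0       0       0  123/23 ]
Row echelon form:
[ -4  0     -1      -1 ]
[  0  1  -13/4    -9/4 ]
[  0  0  -23/4   -15/4 ]
[  0  0      0  123/23 ]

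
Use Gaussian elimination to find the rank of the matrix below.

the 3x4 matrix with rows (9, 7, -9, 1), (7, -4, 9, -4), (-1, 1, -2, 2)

Row reduction:
R2 <- R2 - (7/9)*R1:  [     0  -85/9     16  -43/9 ]
R3 <- R3 - (-1/9)*R1:  [    0  16/9    -3  19/9 ]
R3 <- R3 - (-16/85)*R2:  [      0       0    1/85  103/85 ]
Row echelon form:
[ 9      7    -9       1 ]
[ 0  -85/9    16   -43/9 ]
[ 0      0  1/85  103/85 ]
Nonzero rows / pivot columns: 3

rank(A) = 3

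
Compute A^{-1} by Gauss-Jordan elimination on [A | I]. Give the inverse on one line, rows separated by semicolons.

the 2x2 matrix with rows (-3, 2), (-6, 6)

inverse = [-1 1/3; -1 1/2]

Gauss-Jordan on [A | I]:
R1 <- (1/-3)*R1:  [    1  -2/3  |  -1/3     0 ]
R2 <- R2 - (-6)*R1:  [  0   2  |  -2   1 ]
R2 <- (1/2)*R2:  [   0    1  |   -1  1/2 ]
R1 <- R1 - (-2/3)*R2:  [   1    0  |   -1  1/3 ]
Right block of [I | A^{-1}] is the inverse:
[ -1  1/3 ]
[ -1  1/2 ]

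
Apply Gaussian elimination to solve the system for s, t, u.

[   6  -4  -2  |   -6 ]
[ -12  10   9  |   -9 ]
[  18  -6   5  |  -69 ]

Forward elimination on [A|b]:
R2 <- R2 - (-2)*R1:  [   0    2    5  -21 ]
R3 <- R3 - (3)*R1:  [   0    6   11  -51 ]
R3 <- R3 - (3)*R2:  [  0   0  -4  12 ]
Row echelon form:
[ 6  -4  -2  |   -6 ]
[ 0   2   5  |  -21 ]
[ 0   0  -4  |   12 ]
Back-substitution:
u = (12) / -4 = -3
t = (-21 - (5)*(-3)) / 2 = -3
s = (-6 - (-4)*(-3) - (-2)*(-3)) / 6 = -4

(-4, -3, -3)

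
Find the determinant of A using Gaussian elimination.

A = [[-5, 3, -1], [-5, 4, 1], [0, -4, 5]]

det(A) = -65

Forward elimination:
R2 <- R2 - (1)*R1:  [ 0  1  2 ]
R3 <- R3 - (-4)*R2:  [  0   0  13 ]
Upper-triangular form:
[ -5  3  -1 ]
[  0  1   2 ]
[  0  0  13 ]
det(A) = (-1)^0 * (-5) * (1) * (13) = -65  (0 row swaps -> sign +1)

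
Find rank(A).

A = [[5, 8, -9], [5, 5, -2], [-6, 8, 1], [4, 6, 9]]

rank(A) = 3

Row reduction:
R2 <- R2 - (1)*R1:  [  0  -3   7 ]
R3 <- R3 - (-6/5)*R1:  [     0   88/5  -49/5 ]
R4 <- R4 - (4/5)*R1:  [    0  -2/5  81/5 ]
R3 <- R3 - (-88/15)*R2:  [      0       0  469/15 ]
R4 <- R4 - (2/15)*R2:  [      0       0  229/15 ]
R4 <- R4 - (229/469)*R3:  [ 0  0  0 ]
Row echelon form:
[ 5   8      -9 ]
[ 0  -3       7 ]
[ 0   0  469/15 ]
[ 0   0       0 ]
Nonzero rows / pivot columns: 3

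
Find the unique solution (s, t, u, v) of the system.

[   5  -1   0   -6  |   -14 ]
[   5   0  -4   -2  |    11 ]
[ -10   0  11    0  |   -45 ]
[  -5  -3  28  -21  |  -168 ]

(-1, -3, -5, 2)

Forward elimination on [A|b]:
R2 <- R2 - (1)*R1:  [  0   1  -4   4  25 ]
R3 <- R3 - (-2)*R1:  [   0   -2   11  -12  -73 ]
R4 <- R4 - (-1)*R1:  [    0    -4    28   -27  -182 ]
R3 <- R3 - (-2)*R2:  [   0    0    3   -4  -23 ]
R4 <- R4 - (-4)*R2:  [   0    0   12  -11  -82 ]
R4 <- R4 - (4)*R3:  [  0   0   0   5  10 ]
Row echelon form:
[ 5  -1   0  -6  |  -14 ]
[ 0   1  -4   4  |   25 ]
[ 0   0   3  -4  |  -23 ]
[ 0   0   0   5  |   10 ]
Back-substitution:
v = (10) / 5 = 2
u = (-23 - (-4)*(2)) / 3 = -5
t = (25 - (-4)*(-5) - (4)*(2)) / 1 = -3
s = (-14 - (-1)*(-3) - (-6)*(2)) / 5 = -1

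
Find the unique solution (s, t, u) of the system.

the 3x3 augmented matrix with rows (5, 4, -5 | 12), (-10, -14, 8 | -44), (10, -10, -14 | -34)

(1, 3, 1)

Forward elimination on [A|b]:
R2 <- R2 - (-2)*R1:  [   0   -6   -2  -20 ]
R3 <- R3 - (2)*R1:  [   0  -18   -4  -58 ]
R3 <- R3 - (3)*R2:  [ 0  0  2  2 ]
Row echelon form:
[ 5   4  -5  |   12 ]
[ 0  -6  -2  |  -20 ]
[ 0   0   2  |    2 ]
Back-substitution:
u = (2) / 2 = 1
t = (-20 - (-2)*(1)) / -6 = 3
s = (12 - (4)*(3) - (-5)*(1)) / 5 = 1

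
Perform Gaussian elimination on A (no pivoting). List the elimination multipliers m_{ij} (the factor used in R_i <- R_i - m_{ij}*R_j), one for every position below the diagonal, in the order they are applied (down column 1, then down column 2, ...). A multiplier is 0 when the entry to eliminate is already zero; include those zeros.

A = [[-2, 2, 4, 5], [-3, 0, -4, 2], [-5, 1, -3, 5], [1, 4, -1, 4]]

Forward elimination:
R2 <- R2 - (3/2)*R1:  [     0     -3    -10  -11/2 ]
R3 <- R3 - (5/2)*R1:  [     0     -4    -13  -15/2 ]
R4 <- R4 - (-1/2)*R1:  [    0     5     1  13/2 ]
R3 <- R3 - (4/3)*R2:  [    0     0   1/3  -1/6 ]
R4 <- R4 - (-5/3)*R2:  [     0      0  -47/3   -8/3 ]
R4 <- R4 - (-47)*R3:  [     0      0      0  -21/2 ]
Multipliers (in order of application): m_{21} = 3/2, m_{31} = 5/2, m_{41} = -1/2, m_{32} = 4/3, m_{42} = -5/3, m_{43} = -47

multipliers: 3/2, 5/2, -1/2, 4/3, -5/3, -47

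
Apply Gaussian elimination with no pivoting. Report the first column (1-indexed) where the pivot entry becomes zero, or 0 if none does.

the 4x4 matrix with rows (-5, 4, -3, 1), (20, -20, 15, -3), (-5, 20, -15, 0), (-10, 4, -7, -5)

Naive forward elimination:
R2 <- R2 - (-4)*R1:  [  0  -4   3   1 ]
R3 <- R3 - (1)*R1:  [   0   16  -12   -1 ]
R4 <- R4 - (2)*R1:  [  0  -4  -1  -7 ]
R3 <- R3 - (-4)*R2:  [ 0  0  0  3 ]
R4 <- R4 - (1)*R2:  [  0   0  -4  -8 ]
Matrix at this point:
[ -5   4  -3   1 ]
[  0  -4   3   1 ]
[  0   0   0   3 ]
[  0   0  -4  -8 ]
Pivot entry (3,3) is zero but row 4 has -4 in column 3 -> naive elimination stops; a row interchange (e.g. R3 <-> R4) would be required here.

first zero-pivot column = 3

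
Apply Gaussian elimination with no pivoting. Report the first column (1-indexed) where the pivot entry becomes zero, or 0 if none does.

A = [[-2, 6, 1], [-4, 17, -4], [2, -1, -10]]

Naive forward elimination:
R2 <- R2 - (2)*R1:  [  0   5  -6 ]
R3 <- R3 - (-1)*R1:  [  0   5  -9 ]
R3 <- R3 - (1)*R2:  [  0   0  -3 ]
All pivots nonzero; naive elimination completes without hitting a zero pivot.

first zero-pivot column = 0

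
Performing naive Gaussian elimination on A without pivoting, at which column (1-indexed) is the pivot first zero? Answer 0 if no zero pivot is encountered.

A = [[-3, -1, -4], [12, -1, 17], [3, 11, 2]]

Naive forward elimination:
R2 <- R2 - (-4)*R1:  [  0  -5   1 ]
R3 <- R3 - (-1)*R1:  [  0  10  -2 ]
R3 <- R3 - (-2)*R2:  [ 0  0  0 ]
Matrix at this point:
[ -3  -1  -4 ]
[  0  -5   1 ]
[  0   0   0 ]
Pivot entry (3,3) in the last row is zero and there are no rows below to swap with -> zero pivot in column 3 (A is singular).

first zero-pivot column = 3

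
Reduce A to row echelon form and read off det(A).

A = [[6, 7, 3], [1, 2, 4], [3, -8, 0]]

det(A) = 234

Forward elimination:
R2 <- R2 - (1/6)*R1:  [   0  5/6  7/2 ]
R3 <- R3 - (1/2)*R1:  [     0  -23/2   -3/2 ]
R3 <- R3 - (-69/5)*R2:  [     0      0  234/5 ]
Upper-triangular form:
[ 6    7      3 ]
[ 0  5/6    7/2 ]
[ 0    0  234/5 ]
det(A) = (-1)^0 * (6) * (5/6) * (234/5) = 234  (0 row swaps -> sign +1)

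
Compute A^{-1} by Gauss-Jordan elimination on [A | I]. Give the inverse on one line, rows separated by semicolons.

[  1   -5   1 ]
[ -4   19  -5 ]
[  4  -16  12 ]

inverse = [-37 -11 -3/2; -7 -2 -1/4; 3 1 1/4]

Gauss-Jordan on [A | I]:
R2 <- R2 - (-4)*R1:  [  0  -1  -1  |   4   1   0 ]
R3 <- R3 - (4)*R1:  [  0   4   8  |  -4   0   1 ]
R2 <- (1/-1)*R2:  [  0   1   1  |  -4  -1   0 ]
R1 <- R1 - (-5)*R2:  [   1    0    6  |  -19   -5    0 ]
R3 <- R3 - (4)*R2:  [  0   0   4  |  12   4   1 ]
R3 <- (1/4)*R3:  [   0    0    1  |    3    1  1/4 ]
R1 <- R1 - (6)*R3:  [    1     0     0  |   -37   -11  -3/2 ]
R2 <- R2 - (1)*R3:  [    0     1     0  |    -7    -2  -1/4 ]
Right block of [I | A^{-1}] is the inverse:
[ -37  -11  -3/2 ]
[  -7   -2  -1/4 ]
[   3    1   1/4 ]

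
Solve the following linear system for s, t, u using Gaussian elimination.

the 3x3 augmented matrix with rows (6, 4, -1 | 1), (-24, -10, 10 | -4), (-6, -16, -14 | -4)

(1, -1, 1)

Forward elimination on [A|b]:
R2 <- R2 - (-4)*R1:  [ 0  6  6  0 ]
R3 <- R3 - (-1)*R1:  [   0  -12  -15   -3 ]
R3 <- R3 - (-2)*R2:  [  0   0  -3  -3 ]
Row echelon form:
[ 6  4  -1  |   1 ]
[ 0  6   6  |   0 ]
[ 0  0  -3  |  -3 ]
Back-substitution:
u = (-3) / -3 = 1
t = (0 - (6)*(1)) / 6 = -1
s = (1 - (4)*(-1) - (-1)*(1)) / 6 = 1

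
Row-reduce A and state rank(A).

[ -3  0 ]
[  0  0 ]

rank(A) = 1

Row reduction:
Row echelon form:
[ -3  0 ]
[  0  0 ]
Nonzero rows / pivot columns: 1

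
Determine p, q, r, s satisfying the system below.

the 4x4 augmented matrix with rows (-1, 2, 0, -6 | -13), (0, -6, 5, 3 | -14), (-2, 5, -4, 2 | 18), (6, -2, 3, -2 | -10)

(1, 0, -4, 2)

Forward elimination on [A|b]:
R3 <- R3 - (2)*R1:  [  0   1  -4  14  44 ]
R4 <- R4 - (-6)*R1:  [   0   10    3  -38  -88 ]
R3 <- R3 - (-1/6)*R2:  [     0      0  -19/6   29/2  125/3 ]
R4 <- R4 - (-5/3)*R2:  [      0       0    34/3     -33  -334/3 ]
R4 <- R4 - (-68/19)*R3:  [      0       0       0  359/19  718/19 ]
Row echelon form:
[ -1   2      0      -6  |     -13 ]
[  0  -6      5       3  |     -14 ]
[  0   0  -19/6    29/2  |   125/3 ]
[  0   0      0  359/19  |  718/19 ]
Back-substitution:
s = (718/19) / (359/19) = 2
r = (125/3 - (29/2)*(2)) / (-19/6) = -4
q = (-14 - (5)*(-4) - (3)*(2)) / -6 = 0
p = (-13 - (2)*(0) - (-6)*(2)) / -1 = 1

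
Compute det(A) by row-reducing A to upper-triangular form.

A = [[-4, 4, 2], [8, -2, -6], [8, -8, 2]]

Forward elimination:
R2 <- R2 - (-2)*R1:  [  0   6  -2 ]
R3 <- R3 - (-2)*R1:  [ 0  0  6 ]
Upper-triangular form:
[ -4  4   2 ]
[  0  6  -2 ]
[  0  0   6 ]
det(A) = (-1)^0 * (-4) * (6) * (6) = -144  (0 row swaps -> sign +1)

det(A) = -144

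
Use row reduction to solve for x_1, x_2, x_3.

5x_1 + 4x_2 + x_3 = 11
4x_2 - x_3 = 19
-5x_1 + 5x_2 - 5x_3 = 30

(-2, 5, 1)

Forward elimination on [A|b]:
R3 <- R3 - (-1)*R1:  [  0   9  -4  41 ]
R3 <- R3 - (9/4)*R2:  [    0     0  -7/4  -7/4 ]
Row echelon form:
[ 5  4     1  |    11 ]
[ 0  4    -1  |    19 ]
[ 0  0  -7/4  |  -7/4 ]
Back-substitution:
x_3 = (-7/4) / (-7/4) = 1
x_2 = (19 - (-1)*(1)) / 4 = 5
x_1 = (11 - (4)*(5) - (1)*(1)) / 5 = -2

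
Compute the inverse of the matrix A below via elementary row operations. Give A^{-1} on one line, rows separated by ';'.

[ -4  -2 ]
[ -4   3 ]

inverse = [-3/20 -1/10; -1/5 1/5]

Gauss-Jordan on [A | I]:
R1 <- (1/-4)*R1:  [    1   1/2  |  -1/4     0 ]
R2 <- R2 - (-4)*R1:  [  0   5  |  -1   1 ]
R2 <- (1/5)*R2:  [    0     1  |  -1/5   1/5 ]
R1 <- R1 - (1/2)*R2:  [     1      0  |  -3/20  -1/10 ]
Right block of [I | A^{-1}] is the inverse:
[ -3/20  -1/10 ]
[  -1/5    1/5 ]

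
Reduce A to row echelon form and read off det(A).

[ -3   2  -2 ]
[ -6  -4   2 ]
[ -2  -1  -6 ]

det(A) = -154

Forward elimination:
R2 <- R2 - (2)*R1:  [  0  -8   6 ]
R3 <- R3 - (2/3)*R1:  [     0   -7/3  -14/3 ]
R3 <- R3 - (7/24)*R2:  [      0       0  -77/12 ]
Upper-triangular form:
[ -3   2      -2 ]
[  0  -8       6 ]
[  0   0  -77/12 ]
det(A) = (-1)^0 * (-3) * (-8) * (-77/12) = -154  (0 row swaps -> sign +1)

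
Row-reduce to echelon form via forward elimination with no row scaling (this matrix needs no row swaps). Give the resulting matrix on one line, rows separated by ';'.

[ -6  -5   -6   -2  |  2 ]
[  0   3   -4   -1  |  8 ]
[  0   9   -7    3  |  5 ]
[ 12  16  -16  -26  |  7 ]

Forward elimination:
R4 <- R4 - (-2)*R1:  [   0    6  -28  -30   11 ]
R3 <- R3 - (3)*R2:  [   0    0    5    6  -19 ]
R4 <- R4 - (2)*R2:  [   0    0  -20  -28   -5 ]
R4 <- R4 - (-4)*R3:  [   0    0    0   -4  -81 ]
Row echelon form:
[ -6  -5  -6  -2  |    2 ]
[  0   3  -4  -1  |    8 ]
[  0   0   5   6  |  -19 ]
[  0   0   0  -4  |  -81 ]

REF = [-6 -5 -6 -2 2; 0 3 -4 -1 8; 0 0 5 6 -19; 0 0 0 -4 -81]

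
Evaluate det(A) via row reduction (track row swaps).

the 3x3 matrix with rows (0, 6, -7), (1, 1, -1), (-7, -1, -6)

Forward elimination:
R1 <-> R2   (pivot in column 1 was zero)
[  1   1  -1 ]
[  0   6  -7 ]
[ -7  -1  -6 ]
R3 <- R3 - (-7)*R1:  [   0    6  -13 ]
R3 <- R3 - (1)*R2:  [  0   0  -6 ]
Upper-triangular form:
[ 1  1  -1 ]
[ 0  6  -7 ]
[ 0  0  -6 ]
det(A) = (-1)^1 * (1) * (6) * (-6) = 36  (1 row swap -> sign -1)

det(A) = 36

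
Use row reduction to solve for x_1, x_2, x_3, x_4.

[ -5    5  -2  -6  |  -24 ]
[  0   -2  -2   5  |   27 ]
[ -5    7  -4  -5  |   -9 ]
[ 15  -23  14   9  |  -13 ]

(2, 2, -3, 5)

Forward elimination on [A|b]:
R3 <- R3 - (1)*R1:  [  0   2  -2   1  15 ]
R4 <- R4 - (-3)*R1:  [   0   -8    8   -9  -85 ]
R3 <- R3 - (-1)*R2:  [  0   0  -4   6  42 ]
R4 <- R4 - (4)*R2:  [    0     0    16   -29  -193 ]
R4 <- R4 - (-4)*R3:  [   0    0    0   -5  -25 ]
Row echelon form:
[ -5   5  -2  -6  |  -24 ]
[  0  -2  -2   5  |   27 ]
[  0   0  -4   6  |   42 ]
[  0   0   0  -5  |  -25 ]
Back-substitution:
x_4 = (-25) / -5 = 5
x_3 = (42 - (6)*(5)) / -4 = -3
x_2 = (27 - (-2)*(-3) - (5)*(5)) / -2 = 2
x_1 = (-24 - (5)*(2) - (-2)*(-3) - (-6)*(5)) / -5 = 2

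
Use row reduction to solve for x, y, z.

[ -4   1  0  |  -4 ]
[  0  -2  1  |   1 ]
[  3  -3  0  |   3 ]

(1, 0, 1)

Forward elimination on [A|b]:
R3 <- R3 - (-3/4)*R1:  [    0  -9/4     0     0 ]
R3 <- R3 - (9/8)*R2:  [    0     0  -9/8  -9/8 ]
Row echelon form:
[ -4   1     0  |    -4 ]
[  0  -2     1  |     1 ]
[  0   0  -9/8  |  -9/8 ]
Back-substitution:
z = (-9/8) / (-9/8) = 1
y = (1 - (1)*(1)) / -2 = 0
x = (-4 - (1)*(0)) / -4 = 1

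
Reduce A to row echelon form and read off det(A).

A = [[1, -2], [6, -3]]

det(A) = 9

Forward elimination:
R2 <- R2 - (6)*R1:  [ 0  9 ]
Upper-triangular form:
[ 1  -2 ]
[ 0   9 ]
det(A) = (-1)^0 * (1) * (9) = 9  (0 row swaps -> sign +1)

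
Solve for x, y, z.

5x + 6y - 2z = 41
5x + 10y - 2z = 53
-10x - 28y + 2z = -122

(3, 3, -4)

Forward elimination on [A|b]:
R2 <- R2 - (1)*R1:  [  0   4   0  12 ]
R3 <- R3 - (-2)*R1:  [   0  -16   -2  -40 ]
R3 <- R3 - (-4)*R2:  [  0   0  -2   8 ]
Row echelon form:
[ 5  6  -2  |  41 ]
[ 0  4   0  |  12 ]
[ 0  0  -2  |   8 ]
Back-substitution:
z = (8) / -2 = -4
y = (12) / 4 = 3
x = (41 - (6)*(3) - (-2)*(-4)) / 5 = 3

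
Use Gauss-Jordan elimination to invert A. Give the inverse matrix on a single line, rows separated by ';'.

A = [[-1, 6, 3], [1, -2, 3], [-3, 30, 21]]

Gauss-Jordan on [A | I]:
R1 <- (1/-1)*R1:  [  1  -6  -3  |  -1   0   0 ]
R2 <- R2 - (1)*R1:  [ 0  4  6  |  1  1  0 ]
R3 <- R3 - (-3)*R1:  [  0  12  12  |  -3   0   1 ]
R2 <- (1/4)*R2:  [   0    1  3/2  |  1/4  1/4    0 ]
R1 <- R1 - (-6)*R2:  [   1    0    6  |  1/2  3/2    0 ]
R3 <- R3 - (12)*R2:  [  0   0  -6  |  -6  -3   1 ]
R3 <- (1/-6)*R3:  [    0     0     1  |     1   1/2  -1/6 ]
R1 <- R1 - (6)*R3:  [     1      0      0  |  -11/2   -3/2      1 ]
R2 <- R2 - (3/2)*R3:  [    0     1     0  |  -5/4  -1/2   1/4 ]
Right block of [I | A^{-1}] is the inverse:
[ -11/2  -3/2     1 ]
[  -5/4  -1/2   1/4 ]
[     1   1/2  -1/6 ]

inverse = [-11/2 -3/2 1; -5/4 -1/2 1/4; 1 1/2 -1/6]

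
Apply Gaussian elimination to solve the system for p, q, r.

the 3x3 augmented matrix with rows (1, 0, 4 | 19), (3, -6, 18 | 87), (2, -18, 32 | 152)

(3, -1, 4)

Forward elimination on [A|b]:
R2 <- R2 - (3)*R1:  [  0  -6   6  30 ]
R3 <- R3 - (2)*R1:  [   0  -18   24  114 ]
R3 <- R3 - (3)*R2:  [  0   0   6  24 ]
Row echelon form:
[ 1   0  4  |  19 ]
[ 0  -6  6  |  30 ]
[ 0   0  6  |  24 ]
Back-substitution:
r = (24) / 6 = 4
q = (30 - (6)*(4)) / -6 = -1
p = (19 - (4)*(4)) / 1 = 3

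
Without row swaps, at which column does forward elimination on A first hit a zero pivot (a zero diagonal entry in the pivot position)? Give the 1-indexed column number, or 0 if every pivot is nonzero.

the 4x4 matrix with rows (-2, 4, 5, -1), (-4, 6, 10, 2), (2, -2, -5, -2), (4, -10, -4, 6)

Naive forward elimination:
R2 <- R2 - (2)*R1:  [  0  -2   0   4 ]
R3 <- R3 - (-1)*R1:  [  0   2   0  -3 ]
R4 <- R4 - (-2)*R1:  [  0  -2   6   4 ]
R3 <- R3 - (-1)*R2:  [ 0  0  0  1 ]
R4 <- R4 - (1)*R2:  [ 0  0  6  0 ]
Matrix at this point:
[ -2   4  5  -1 ]
[  0  -2  0   4 ]
[  0   0  0   1 ]
[  0   0  6   0 ]
Pivot entry (3,3) is zero but row 4 has 6 in column 3 -> naive elimination stops; a row interchange (e.g. R3 <-> R4) would be required here.

first zero-pivot column = 3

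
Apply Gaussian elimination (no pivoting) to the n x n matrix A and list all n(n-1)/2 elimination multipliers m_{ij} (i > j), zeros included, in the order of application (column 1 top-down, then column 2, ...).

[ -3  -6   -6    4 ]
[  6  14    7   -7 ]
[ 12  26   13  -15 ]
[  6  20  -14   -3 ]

multipliers: -2, -4, -2, 1, 4, 1

Forward elimination:
R2 <- R2 - (-2)*R1:  [  0   2  -5   1 ]
R3 <- R3 - (-4)*R1:  [   0    2  -11    1 ]
R4 <- R4 - (-2)*R1:  [   0    8  -26    5 ]
R3 <- R3 - (1)*R2:  [  0   0  -6   0 ]
R4 <- R4 - (4)*R2:  [  0   0  -6   1 ]
R4 <- R4 - (1)*R3:  [ 0  0  0  1 ]
Multipliers (in order of application): m_{21} = -2, m_{31} = -4, m_{41} = -2, m_{32} = 1, m_{42} = 4, m_{43} = 1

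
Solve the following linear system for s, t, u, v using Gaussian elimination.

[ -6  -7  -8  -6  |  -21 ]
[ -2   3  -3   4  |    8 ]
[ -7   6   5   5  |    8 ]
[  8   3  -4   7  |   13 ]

(1, 5, -1, -2)

Forward elimination on [A|b]:
R2 <- R2 - (1/3)*R1:  [    0  16/3  -1/3     6    15 ]
R3 <- R3 - (7/6)*R1:  [    0  85/6  43/3    12  65/2 ]
R4 <- R4 - (-4/3)*R1:  [     0  -19/3  -44/3     -1    -15 ]
R3 <- R3 - (85/32)*R2:  [       0        0   487/32   -63/16  -235/32 ]
R4 <- R4 - (-19/16)*R2:  [       0        0  -241/16     49/8    45/16 ]
R4 <- R4 - (-482/487)*R3:  [         0          0          0   1085/487  -2170/487 ]
Row echelon form:
[ -6    -7      -8        -6  |        -21 ]
[  0  16/3    -1/3         6  |         15 ]
[  0     0  487/32    -63/16  |    -235/32 ]
[  0     0       0  1085/487  |  -2170/487 ]
Back-substitution:
v = (-2170/487) / (1085/487) = -2
u = (-235/32 - (-63/16)*(-2)) / (487/32) = -1
t = (15 - (-1/3)*(-1) - (6)*(-2)) / (16/3) = 5
s = (-21 - (-7)*(5) - (-8)*(-1) - (-6)*(-2)) / -6 = 1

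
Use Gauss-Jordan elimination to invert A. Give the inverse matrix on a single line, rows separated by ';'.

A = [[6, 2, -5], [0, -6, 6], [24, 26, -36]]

inverse = [-5/6 29/36 1/4; -2 4/3 1/2; -2 3/2 1/2]

Gauss-Jordan on [A | I]:
R1 <- (1/6)*R1:  [    1   1/3  -5/6  |   1/6     0     0 ]
R3 <- R3 - (24)*R1:  [   0   18  -16  |   -4    0    1 ]
R2 <- (1/-6)*R2:  [    0     1    -1  |     0  -1/6     0 ]
R1 <- R1 - (1/3)*R2:  [    1     0  -1/2  |   1/6  1/18     0 ]
R3 <- R3 - (18)*R2:  [  0   0   2  |  -4   3   1 ]
R3 <- (1/2)*R3:  [   0    0    1  |   -2  3/2  1/2 ]
R1 <- R1 - (-1/2)*R3:  [     1      0      0  |   -5/6  29/36    1/4 ]
R2 <- R2 - (-1)*R3:  [   0    1    0  |   -2  4/3  1/2 ]
Right block of [I | A^{-1}] is the inverse:
[ -5/6  29/36  1/4 ]
[   -2    4/3  1/2 ]
[   -2    3/2  1/2 ]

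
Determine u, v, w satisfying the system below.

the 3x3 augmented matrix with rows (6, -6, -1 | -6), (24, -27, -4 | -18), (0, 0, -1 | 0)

(-3, -2, 0)

Forward elimination on [A|b]:
R2 <- R2 - (4)*R1:  [  0  -3   0   6 ]
Row echelon form:
[ 6  -6  -1  |  -6 ]
[ 0  -3   0  |   6 ]
[ 0   0  -1  |   0 ]
Back-substitution:
w = (0) / -1 = 0
v = (6) / -3 = -2
u = (-6 - (-6)*(-2) - (-1)*(0)) / 6 = -3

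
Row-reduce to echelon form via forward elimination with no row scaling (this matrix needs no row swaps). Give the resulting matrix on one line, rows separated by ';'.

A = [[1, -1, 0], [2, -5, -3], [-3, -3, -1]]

REF = [1 -1 0; 0 -3 -3; 0 0 5]

Forward elimination:
R2 <- R2 - (2)*R1:  [  0  -3  -3 ]
R3 <- R3 - (-3)*R1:  [  0  -6  -1 ]
R3 <- R3 - (2)*R2:  [ 0  0  5 ]
Row echelon form:
[ 1  -1   0 ]
[ 0  -3  -3 ]
[ 0   0   5 ]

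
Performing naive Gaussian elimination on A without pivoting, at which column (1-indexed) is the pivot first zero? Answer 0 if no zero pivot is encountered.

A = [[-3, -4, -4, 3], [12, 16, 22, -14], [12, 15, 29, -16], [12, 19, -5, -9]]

first zero-pivot column = 2

Naive forward elimination:
R2 <- R2 - (-4)*R1:  [  0   0   6  -2 ]
R3 <- R3 - (-4)*R1:  [  0  -1  13  -4 ]
R4 <- R4 - (-4)*R1:  [   0    3  -21    3 ]
Matrix at this point:
[ -3  -4   -4   3 ]
[  0   0    6  -2 ]
[  0  -1   13  -4 ]
[  0   3  -21   3 ]
Pivot entry (2,2) is zero but row 3 has -1 in column 2 -> naive elimination stops; a row interchange (e.g. R2 <-> R3) would be required here.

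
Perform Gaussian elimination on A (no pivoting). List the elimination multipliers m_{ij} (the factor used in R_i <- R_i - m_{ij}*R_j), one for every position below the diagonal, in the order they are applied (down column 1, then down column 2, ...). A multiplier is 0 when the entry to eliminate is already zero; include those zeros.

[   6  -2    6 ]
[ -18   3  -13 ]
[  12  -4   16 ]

Forward elimination:
R2 <- R2 - (-3)*R1:  [  0  -3   5 ]
R3 <- R3 - (2)*R1:  [ 0  0  4 ]
R3: entry in column 2 is already 0 -> m_{32} = 0 (no row operation needed)
Multipliers (in order of application): m_{21} = -3, m_{31} = 2, m_{32} = 0

multipliers: -3, 2, 0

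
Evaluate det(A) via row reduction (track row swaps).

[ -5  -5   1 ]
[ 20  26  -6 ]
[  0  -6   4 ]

Forward elimination:
R2 <- R2 - (-4)*R1:  [  0   6  -2 ]
R3 <- R3 - (-1)*R2:  [ 0  0  2 ]
Upper-triangular form:
[ -5  -5   1 ]
[  0   6  -2 ]
[  0   0   2 ]
det(A) = (-1)^0 * (-5) * (6) * (2) = -60  (0 row swaps -> sign +1)

det(A) = -60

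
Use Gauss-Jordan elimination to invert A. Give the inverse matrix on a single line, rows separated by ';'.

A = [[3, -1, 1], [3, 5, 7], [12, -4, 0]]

Gauss-Jordan on [A | I]:
R1 <- (1/3)*R1:  [    1  -1/3   1/3  |   1/3     0     0 ]
R2 <- R2 - (3)*R1:  [  0   6   6  |  -1   1   0 ]
R3 <- R3 - (12)*R1:  [  0   0  -4  |  -4   0   1 ]
R2 <- (1/6)*R2:  [    0     1     1  |  -1/6   1/6     0 ]
R1 <- R1 - (-1/3)*R2:  [    1     0   2/3  |  5/18  1/18     0 ]
R3 <- (1/-4)*R3:  [    0     0     1  |     1     0  -1/4 ]
R1 <- R1 - (2/3)*R3:  [     1      0      0  |  -7/18   1/18    1/6 ]
R2 <- R2 - (1)*R3:  [    0     1     0  |  -7/6   1/6   1/4 ]
Right block of [I | A^{-1}] is the inverse:
[ -7/18  1/18   1/6 ]
[  -7/6   1/6   1/4 ]
[     1     0  -1/4 ]

inverse = [-7/18 1/18 1/6; -7/6 1/6 1/4; 1 0 -1/4]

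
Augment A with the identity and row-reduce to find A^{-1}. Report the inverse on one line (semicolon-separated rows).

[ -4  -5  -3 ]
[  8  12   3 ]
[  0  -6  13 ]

Gauss-Jordan on [A | I]:
R1 <- (1/-4)*R1:  [    1   5/4   3/4  |  -1/4     0     0 ]
R2 <- R2 - (8)*R1:  [  0   2  -3  |   2   1   0 ]
R2 <- (1/2)*R2:  [    0     1  -3/2  |     1   1/2     0 ]
R1 <- R1 - (5/4)*R2:  [    1     0  21/8  |  -3/2  -5/8     0 ]
R3 <- R3 - (-6)*R2:  [ 0  0  4  |  6  3  1 ]
R3 <- (1/4)*R3:  [   0    0    1  |  3/2  3/4  1/4 ]
R1 <- R1 - (21/8)*R3:  [      1       0       0  |  -87/16  -83/32  -21/32 ]
R2 <- R2 - (-3/2)*R3:  [    0     1     0  |  13/4  13/8   3/8 ]
Right block of [I | A^{-1}] is the inverse:
[ -87/16  -83/32  -21/32 ]
[   13/4    13/8     3/8 ]
[    3/2     3/4     1/4 ]

inverse = [-87/16 -83/32 -21/32; 13/4 13/8 3/8; 3/2 3/4 1/4]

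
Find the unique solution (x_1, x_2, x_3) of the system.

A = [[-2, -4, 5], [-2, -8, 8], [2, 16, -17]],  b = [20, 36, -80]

(2, -1, 4)

Forward elimination on [A|b]:
R2 <- R2 - (1)*R1:  [  0  -4   3  16 ]
R3 <- R3 - (-1)*R1:  [   0   12  -12  -60 ]
R3 <- R3 - (-3)*R2:  [   0    0   -3  -12 ]
Row echelon form:
[ -2  -4   5  |   20 ]
[  0  -4   3  |   16 ]
[  0   0  -3  |  -12 ]
Back-substitution:
x_3 = (-12) / -3 = 4
x_2 = (16 - (3)*(4)) / -4 = -1
x_1 = (20 - (-4)*(-1) - (5)*(4)) / -2 = 2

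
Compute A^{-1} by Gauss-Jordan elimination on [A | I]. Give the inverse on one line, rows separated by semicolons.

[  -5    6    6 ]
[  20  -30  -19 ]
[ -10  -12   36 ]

inverse = [-109/10 -12/5 11/20; -53/12 -1 5/24; -9/2 -1 1/4]

Gauss-Jordan on [A | I]:
R1 <- (1/-5)*R1:  [    1  -6/5  -6/5  |  -1/5     0     0 ]
R2 <- R2 - (20)*R1:  [  0  -6   5  |   4   1   0 ]
R3 <- R3 - (-10)*R1:  [   0  -24   24  |   -2    0    1 ]
R2 <- (1/-6)*R2:  [    0     1  -5/6  |  -2/3  -1/6     0 ]
R1 <- R1 - (-6/5)*R2:  [     1      0  -11/5  |     -1   -1/5      0 ]
R3 <- R3 - (-24)*R2:  [   0    0    4  |  -18   -4    1 ]
R3 <- (1/4)*R3:  [    0     0     1  |  -9/2    -1   1/4 ]
R1 <- R1 - (-11/5)*R3:  [       1        0        0  |  -109/10    -12/5    11/20 ]
R2 <- R2 - (-5/6)*R3:  [      0       1       0  |  -53/12      -1    5/24 ]
Right block of [I | A^{-1}] is the inverse:
[ -109/10  -12/5  11/20 ]
[  -53/12     -1   5/24 ]
[    -9/2     -1    1/4 ]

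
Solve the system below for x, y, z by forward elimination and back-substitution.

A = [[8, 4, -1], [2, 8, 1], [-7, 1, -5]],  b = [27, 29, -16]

Forward elimination on [A|b]:
R2 <- R2 - (1/4)*R1:  [    0     7   5/4  89/4 ]
R3 <- R3 - (-7/8)*R1:  [     0    9/2  -47/8   61/8 ]
R3 <- R3 - (9/14)*R2:  [       0        0  -187/28  -187/28 ]
Row echelon form:
[ 8  4       -1  |       27 ]
[ 0  7      5/4  |     89/4 ]
[ 0  0  -187/28  |  -187/28 ]
Back-substitution:
z = (-187/28) / (-187/28) = 1
y = (89/4 - (5/4)*(1)) / 7 = 3
x = (27 - (4)*(3) - (-1)*(1)) / 8 = 2

(2, 3, 1)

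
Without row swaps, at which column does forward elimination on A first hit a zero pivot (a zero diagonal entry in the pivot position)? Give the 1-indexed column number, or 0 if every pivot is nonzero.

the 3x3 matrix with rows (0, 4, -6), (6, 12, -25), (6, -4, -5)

Naive forward elimination:
Pivot entry (1,1) is zero but row 2 has 6 in column 1 -> naive elimination stops; a row interchange (e.g. R1 <-> R2) would be required here.

first zero-pivot column = 1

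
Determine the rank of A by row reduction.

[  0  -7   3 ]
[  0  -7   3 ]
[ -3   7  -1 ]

Row reduction:
R1 <-> R3   (pivot in column 1 was zero)
[ -3   7  -1 ]
[  0  -7   3 ]
[  0  -7   3 ]
R3 <- R3 - (1)*R2:  [ 0  0  0 ]
Row echelon form:
[ -3   7  -1 ]
[  0  -7   3 ]
[  0   0   0 ]
Nonzero rows / pivot columns: 2

rank(A) = 2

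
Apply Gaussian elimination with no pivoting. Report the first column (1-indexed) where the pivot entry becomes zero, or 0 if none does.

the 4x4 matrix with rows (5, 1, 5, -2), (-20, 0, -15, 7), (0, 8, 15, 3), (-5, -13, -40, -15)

Naive forward elimination:
R2 <- R2 - (-4)*R1:  [  0   4   5  -1 ]
R4 <- R4 - (-1)*R1:  [   0  -12  -35  -17 ]
R3 <- R3 - (2)*R2:  [ 0  0  5  5 ]
R4 <- R4 - (-3)*R2:  [   0    0  -20  -20 ]
R4 <- R4 - (-4)*R3:  [ 0  0  0  0 ]
Matrix at this point:
[ 5  1  5  -2 ]
[ 0  4  5  -1 ]
[ 0  0  5   5 ]
[ 0  0  0   0 ]
Pivot entry (4,4) in the last row is zero and there are no rows below to swap with -> zero pivot in column 4 (A is singular).

first zero-pivot column = 4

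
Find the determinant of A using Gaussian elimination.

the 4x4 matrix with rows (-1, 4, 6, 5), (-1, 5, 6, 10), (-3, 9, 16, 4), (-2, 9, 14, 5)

Forward elimination:
R2 <- R2 - (1)*R1:  [ 0  1  0  5 ]
R3 <- R3 - (3)*R1:  [   0   -3   -2  -11 ]
R4 <- R4 - (2)*R1:  [  0   1   2  -5 ]
R3 <- R3 - (-3)*R2:  [  0   0  -2   4 ]
R4 <- R4 - (1)*R2:  [   0    0    2  -10 ]
R4 <- R4 - (-1)*R3:  [  0   0   0  -6 ]
Upper-triangular form:
[ -1  4   6   5 ]
[  0  1   0   5 ]
[  0  0  -2   4 ]
[  0  0   0  -6 ]
det(A) = (-1)^0 * (-1) * (1) * (-2) * (-6) = -12  (0 row swaps -> sign +1)

det(A) = -12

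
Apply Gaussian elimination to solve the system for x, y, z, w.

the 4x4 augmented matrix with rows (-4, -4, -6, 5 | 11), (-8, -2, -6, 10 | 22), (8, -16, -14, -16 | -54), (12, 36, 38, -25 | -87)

Forward elimination on [A|b]:
R2 <- R2 - (2)*R1:  [ 0  6  6  0  0 ]
R3 <- R3 - (-2)*R1:  [   0  -24  -26   -6  -32 ]
R4 <- R4 - (-3)*R1:  [   0   24   20  -10  -54 ]
R3 <- R3 - (-4)*R2:  [   0    0   -2   -6  -32 ]
R4 <- R4 - (4)*R2:  [   0    0   -4  -10  -54 ]
R4 <- R4 - (2)*R3:  [  0   0   0   2  10 ]
Row echelon form:
[ -4  -4  -6   5  |   11 ]
[  0   6   6   0  |    0 ]
[  0   0  -2  -6  |  -32 ]
[  0   0   0   2  |   10 ]
Back-substitution:
w = (10) / 2 = 5
z = (-32 - (-6)*(5)) / -2 = 1
y = (0 - (6)*(1)) / 6 = -1
x = (11 - (-4)*(-1) - (-6)*(1) - (5)*(5)) / -4 = 3

(3, -1, 1, 5)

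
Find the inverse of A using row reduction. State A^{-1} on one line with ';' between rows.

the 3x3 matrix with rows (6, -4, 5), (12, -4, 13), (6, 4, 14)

inverse = [-3/2 19/18 -4/9; -5/4 3/4 -1/4; 1 -2/3 1/3]

Gauss-Jordan on [A | I]:
R1 <- (1/6)*R1:  [    1  -2/3   5/6  |   1/6     0     0 ]
R2 <- R2 - (12)*R1:  [  0   4   3  |  -2   1   0 ]
R3 <- R3 - (6)*R1:  [  0   8   9  |  -1   0   1 ]
R2 <- (1/4)*R2:  [    0     1   3/4  |  -1/2   1/4     0 ]
R1 <- R1 - (-2/3)*R2:  [    1     0   4/3  |  -1/6   1/6     0 ]
R3 <- R3 - (8)*R2:  [  0   0   3  |   3  -2   1 ]
R3 <- (1/3)*R3:  [    0     0     1  |     1  -2/3   1/3 ]
R1 <- R1 - (4/3)*R3:  [     1      0      0  |   -3/2  19/18   -4/9 ]
R2 <- R2 - (3/4)*R3:  [    0     1     0  |  -5/4   3/4  -1/4 ]
Right block of [I | A^{-1}] is the inverse:
[ -3/2  19/18  -4/9 ]
[ -5/4    3/4  -1/4 ]
[    1   -2/3   1/3 ]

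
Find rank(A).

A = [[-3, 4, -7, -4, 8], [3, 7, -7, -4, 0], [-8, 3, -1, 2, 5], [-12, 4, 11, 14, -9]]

rank(A) = 3

Row reduction:
R2 <- R2 - (-1)*R1:  [   0   11  -14   -8    8 ]
R3 <- R3 - (8/3)*R1:  [     0  -23/3   53/3   38/3  -49/3 ]
R4 <- R4 - (4)*R1:  [   0  -12   39   30  -41 ]
R3 <- R3 - (-23/33)*R2:  [       0        0    87/11    78/11  -355/33 ]
R4 <- R4 - (-12/11)*R2:  [       0        0   261/11   234/11  -355/11 ]
R4 <- R4 - (3)*R3:  [ 0  0  0  0  0 ]
Row echelon form:
[ -3   4     -7     -4        8 ]
[  0  11    -14     -8        8 ]
[  0   0  87/11  78/11  -355/33 ]
[  0   0      0      0        0 ]
Nonzero rows / pivot columns: 3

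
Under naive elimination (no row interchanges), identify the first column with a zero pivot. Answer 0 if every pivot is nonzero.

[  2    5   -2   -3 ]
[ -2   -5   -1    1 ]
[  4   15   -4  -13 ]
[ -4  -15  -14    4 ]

first zero-pivot column = 2

Naive forward elimination:
R2 <- R2 - (-1)*R1:  [  0   0  -3  -2 ]
R3 <- R3 - (2)*R1:  [  0   5   0  -7 ]
R4 <- R4 - (-2)*R1:  [   0   -5  -18   -2 ]
Matrix at this point:
[ 2   5   -2  -3 ]
[ 0   0   -3  -2 ]
[ 0   5    0  -7 ]
[ 0  -5  -18  -2 ]
Pivot entry (2,2) is zero but row 3 has 5 in column 2 -> naive elimination stops; a row interchange (e.g. R2 <-> R3) would be required here.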